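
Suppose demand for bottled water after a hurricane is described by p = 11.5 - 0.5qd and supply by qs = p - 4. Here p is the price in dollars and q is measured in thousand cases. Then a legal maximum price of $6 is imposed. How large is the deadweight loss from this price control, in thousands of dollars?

6.75

Rearranging demand gives qd = 23 - 2p. In a free market, 23 - 2p = p - 4 gives the equilibrium p* = 9, q* = 5.
Since 6 < 9, the ceiling is binding.
At p = 6: qd = 23 - 2·6 = 11 and qs = 6 - 4 = 2.
Quantity traded falls to 2. At q = 2 the demand price is (23 - 2)/2 = 10.5 and the supply price is 4 + 2 = 6.
Deadweight loss = ½ · (10.5 - 6) · (5 - 2) = ½ · 4.5 · 3 = 6.75.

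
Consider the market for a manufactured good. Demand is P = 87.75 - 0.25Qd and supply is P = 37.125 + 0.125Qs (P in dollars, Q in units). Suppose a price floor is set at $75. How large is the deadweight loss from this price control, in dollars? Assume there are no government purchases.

1323

Rearranging demand gives Qd = 351 - 4P; rearranging supply gives Qs = 8P - 297. Setting quantity demanded equal to quantity supplied, 351 - 4P = 8P - 297, gives P* = 54 and Q* = 135.
Because the floor (75) lies above the market-clearing price, it is binding.
At P = 75: Qd = 351 - 4·75 = 51 and Qs = 8·75 - 297 = 303.
Quantity traded falls to 51. At Q = 51 the demand price is (351 - 51)/4 = 75 and the supply price is (297 + 51)/8 = 43.5.
Deadweight loss = ½ · (75 - 43.5) · (135 - 51) = ½ · 31.5 · 84 = 1323.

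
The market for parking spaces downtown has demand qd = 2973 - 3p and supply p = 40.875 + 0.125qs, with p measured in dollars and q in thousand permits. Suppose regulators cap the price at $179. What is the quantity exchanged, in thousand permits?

Rearranging supply gives qs = 8p - 327. Without the control the market clears where 2973 - 3p = 8p - 327, i.e. p* = 300 and q* = 2073.
Since 179 < 300, the ceiling is binding.
At p = 179: qd = 2973 - 3·179 = 2436 and qs = 8·179 - 327 = 1105.
The quantity actually transacted is the short side, supply: 1105.

1105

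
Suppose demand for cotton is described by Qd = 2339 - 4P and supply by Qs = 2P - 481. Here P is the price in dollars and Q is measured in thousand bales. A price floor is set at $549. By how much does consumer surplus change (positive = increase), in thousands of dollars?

-23779

Equilibrium: 2339 - 4P = 2P - 481, so 2820 = 6P and P* = 470, Q* = 459.
The floor of 549 is above the equilibrium price 470, so it binds.
At P = 549: Qd = 2339 - 4·549 = 143 and Qs = 2·549 - 481 = 617.
Consumer surplus without the control is ½ · (584.75 - 470) · 459 = 26335.125.
With the floor, consumers buy 143 units at 549, so CS = ½ · (584.75 - 549) · 143 = 2556.125.
Change in consumer surplus = 2556.125 - 26335.125 = -23779.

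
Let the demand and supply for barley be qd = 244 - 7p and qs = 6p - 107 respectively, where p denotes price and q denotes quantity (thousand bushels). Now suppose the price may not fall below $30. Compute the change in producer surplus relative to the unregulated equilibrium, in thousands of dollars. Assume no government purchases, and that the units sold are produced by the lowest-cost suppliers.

65.25

Equilibrium: 244 - 7p = 6p - 107, so 351 = 13p and p* = 27, q* = 55.
The floor of 30 is above the equilibrium price 27, so it binds.
At p = 30: qd = 244 - 7·30 = 34 and qs = 6·30 - 107 = 73.
Producer surplus without the control is ½ · (27 - 107/6) · 55 = 3025/12.
With the floor, 34 units are sold at 30. The supply price at q = 34 is 23.5, so PS = ½ · [(30 - 107/6) + (30 - 23.5)] · 34 = 952/3.
Change in producer surplus = 952/3 - 3025/12 = 65.25.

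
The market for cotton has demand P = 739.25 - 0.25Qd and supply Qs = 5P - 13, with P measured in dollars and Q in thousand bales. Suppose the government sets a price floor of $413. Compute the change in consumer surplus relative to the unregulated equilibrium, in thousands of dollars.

-122093

Rearranging demand gives Qd = 2957 - 4P. In a free market, 2957 - 4P = 5P - 13 gives the equilibrium P* = 330, Q* = 1637.
Because the floor (413) lies above the market-clearing price, it is binding.
At P = 413: Qd = 2957 - 4·413 = 1305 and Qs = 5·413 - 13 = 2052.
Consumer surplus without the control is ½ · (739.25 - 330) · 1637 = 334971.125.
With the floor, consumers buy 1305 units at 413, so CS = ½ · (739.25 - 413) · 1305 = 212878.125.
Change in consumer surplus = 212878.125 - 334971.125 = -122093.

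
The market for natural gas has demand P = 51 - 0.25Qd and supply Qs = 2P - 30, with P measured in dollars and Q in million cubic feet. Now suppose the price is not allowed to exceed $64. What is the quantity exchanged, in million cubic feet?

48

Rearranging demand gives Qd = 204 - 4P. Setting quantity demanded equal to quantity supplied, 204 - 4P = 2P - 30, gives P* = 39 and Q* = 48.
The ceiling of 64 is above the equilibrium price 39, so it is not binding; the market clears at P* = 39, Q* = 48.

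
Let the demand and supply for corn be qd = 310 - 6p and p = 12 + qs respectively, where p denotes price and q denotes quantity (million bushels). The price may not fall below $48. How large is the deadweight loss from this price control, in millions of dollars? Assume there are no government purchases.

Rearranging supply gives qs = p - 12. Setting quantity demanded equal to quantity supplied, 310 - 6p = p - 12, gives p* = 46 and q* = 34.
Since 48 > 46, the floor is binding.
At p = 48: qd = 310 - 6·48 = 22 and qs = 48 - 12 = 36.
Quantity traded falls to 22. At q = 22 the demand price is (310 - 22)/6 = 48 and the supply price is 12 + 22 = 34.
Deadweight loss = ½ · (48 - 34) · (34 - 22) = ½ · 14 · 12 = 84.

84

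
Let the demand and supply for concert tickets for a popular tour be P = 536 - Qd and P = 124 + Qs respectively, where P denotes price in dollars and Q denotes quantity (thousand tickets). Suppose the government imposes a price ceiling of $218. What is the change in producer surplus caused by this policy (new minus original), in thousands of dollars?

Rearranging demand gives Qd = 536 - P; rearranging supply gives Qs = P - 124. In a free market, 536 - P = P - 124 gives the equilibrium P* = 330, Q* = 206.
Since 218 < 330, the ceiling is binding.
At P = 218: Qd = 536 - 218 = 318 and Qs = 218 - 124 = 94.
Producer surplus without the control is ½ · (330 - 124) · 206 = 21218.
With the ceiling, producers sell 94 units at 218, so PS = ½ · (218 - 124) · 94 = 4418.
Change in producer surplus = 4418 - 21218 = -16800.

-16800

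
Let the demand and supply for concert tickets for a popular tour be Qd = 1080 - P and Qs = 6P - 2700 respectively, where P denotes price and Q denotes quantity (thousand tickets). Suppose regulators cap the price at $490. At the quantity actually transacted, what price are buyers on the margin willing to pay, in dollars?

Equilibrium: 1080 - P = 6P - 2700, so 3780 = 7P and P* = 540, Q* = 540.
Because the ceiling (490) lies below the market-clearing price, it is binding.
At P = 490: Qd = 1080 - 490 = 590 and Qs = 6·490 - 2700 = 240.
Only 240 units reach the market. On the demand curve, the marginal buyer's willingness to pay at Q = 240 is (1080 - 240) = 840.

840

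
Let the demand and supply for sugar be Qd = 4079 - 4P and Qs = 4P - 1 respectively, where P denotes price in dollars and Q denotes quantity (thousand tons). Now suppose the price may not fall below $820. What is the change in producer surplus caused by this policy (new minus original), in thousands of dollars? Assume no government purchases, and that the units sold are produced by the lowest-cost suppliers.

Setting quantity demanded equal to quantity supplied, 4079 - 4P = 4P - 1, gives P* = 510 and Q* = 2039.
Because the floor (820) lies above the market-clearing price, it is binding.
At P = 820: Qd = 4079 - 4·820 = 799 and Qs = 4·820 - 1 = 3279.
Producer surplus without the control is ½ · (510 - 0.25) · 2039 = 519690.125.
With the floor, 799 units are sold at 820. The supply price at Q = 799 is 200, so PS = ½ · [(820 - 0.25) + (820 - 200)] · 799 = 575180.125.
Change in producer surplus = 575180.125 - 519690.125 = 55490.

55490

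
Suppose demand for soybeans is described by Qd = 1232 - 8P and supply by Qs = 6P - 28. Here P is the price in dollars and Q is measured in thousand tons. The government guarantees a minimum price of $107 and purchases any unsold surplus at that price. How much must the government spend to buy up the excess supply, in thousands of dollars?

25466

Without the control the market clears where 1232 - 8P = 6P - 28, i.e. P* = 90 and Q* = 512.
Because the floor (107) lies above the market-clearing price, it is binding.
At P = 107: Qd = 1232 - 8·107 = 376 and Qs = 6·107 - 28 = 614.
Surplus = Qs - Qd = 238.
Government expenditure = surplus × support price = 238 × 107 = 25466.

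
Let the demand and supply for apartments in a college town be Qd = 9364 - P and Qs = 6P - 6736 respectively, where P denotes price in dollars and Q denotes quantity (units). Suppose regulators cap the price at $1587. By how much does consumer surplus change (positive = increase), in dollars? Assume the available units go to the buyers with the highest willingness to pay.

-7164224

Equilibrium: 9364 - P = 6P - 6736, so 16100 = 7P and P* = 2300, Q* = 7064.
Since 1587 < 2300, the ceiling is binding.
At P = 1587: Qd = 9364 - 1587 = 7777 and Qs = 6·1587 - 6736 = 2786.
Consumer surplus without the control is ½ · (9364 - 2300) · 7064 = 24950048.
With the ceiling, 2786 units are sold at 1587 (assume they go to the highest-value buyers). The demand price at Q = 2786 is 6578, so CS = ½ · [(9364 - 1587) + (6578 - 1587)] · 2786 = 17785824.
Change in consumer surplus = 17785824 - 24950048 = -7164224.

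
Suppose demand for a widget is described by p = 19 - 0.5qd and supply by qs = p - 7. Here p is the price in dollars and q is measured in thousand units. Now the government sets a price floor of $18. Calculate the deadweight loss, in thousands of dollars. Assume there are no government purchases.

27

Rearranging demand gives qd = 38 - 2p. Without the control the market clears where 38 - 2p = p - 7, i.e. p* = 15 and q* = 8.
Because the floor (18) lies above the market-clearing price, it is binding.
At p = 18: qd = 38 - 2·18 = 2 and qs = 18 - 7 = 11.
Quantity traded falls to 2. At q = 2 the demand price is (38 - 2)/2 = 18 and the supply price is 7 + 2 = 9.
Deadweight loss = ½ · (18 - 9) · (8 - 2) = ½ · 9 · 6 = 27.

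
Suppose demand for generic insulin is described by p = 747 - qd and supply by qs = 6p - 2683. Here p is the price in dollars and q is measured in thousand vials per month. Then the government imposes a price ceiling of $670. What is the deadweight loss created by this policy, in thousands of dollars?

Rearranging demand gives qd = 747 - p. Equilibrium: 747 - p = 6p - 2683, so 3430 = 7p and p* = 490, q* = 257.
The ceiling of 670 is above the equilibrium price 490, so it is not binding; the market clears at p* = 490, q* = 257.
Since the control does not bind, no trades are prevented and deadweight loss is zero.

0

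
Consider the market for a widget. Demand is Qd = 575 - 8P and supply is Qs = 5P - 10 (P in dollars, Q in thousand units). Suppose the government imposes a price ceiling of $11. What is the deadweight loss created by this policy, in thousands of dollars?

Equilibrium: 575 - 8P = 5P - 10, so 585 = 13P and P* = 45, Q* = 215.
Because the ceiling (11) lies below the market-clearing price, it is binding.
At P = 11: Qd = 575 - 8·11 = 487 and Qs = 5·11 - 10 = 45.
Quantity traded falls to 45. At Q = 45 the demand price is (575 - 45)/8 = 66.25 and the supply price is (10 + 45)/5 = 11.
Deadweight loss = ½ · (66.25 - 11) · (215 - 45) = ½ · 55.25 · 170 = 4696.25.

4696.25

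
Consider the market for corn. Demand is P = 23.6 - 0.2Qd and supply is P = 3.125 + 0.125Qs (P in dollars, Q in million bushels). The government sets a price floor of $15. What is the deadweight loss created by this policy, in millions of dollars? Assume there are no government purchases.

65

Rearranging demand gives Qd = 118 - 5P; rearranging supply gives Qs = 8P - 25. Without the control the market clears where 118 - 5P = 8P - 25, i.e. P* = 11 and Q* = 63.
The floor of 15 is above the equilibrium price 11, so it binds.
At P = 15: Qd = 118 - 5·15 = 43 and Qs = 8·15 - 25 = 95.
Quantity traded falls to 43. At Q = 43 the demand price is (118 - 43)/5 = 15 and the supply price is (25 + 43)/8 = 8.5.
Deadweight loss = ½ · (15 - 8.5) · (63 - 43) = ½ · 6.5 · 20 = 65.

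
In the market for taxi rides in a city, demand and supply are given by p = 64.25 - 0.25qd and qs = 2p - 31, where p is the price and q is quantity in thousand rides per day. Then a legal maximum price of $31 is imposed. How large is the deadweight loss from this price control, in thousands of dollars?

433.5

Rearranging demand gives qd = 257 - 4p. In a free market, 257 - 4p = 2p - 31 gives the equilibrium p* = 48, q* = 65.
The ceiling of 31 is below the equilibrium price 48, so it binds.
At p = 31: qd = 257 - 4·31 = 133 and qs = 2·31 - 31 = 31.
Quantity traded falls to 31. At q = 31 the demand price is (257 - 31)/4 = 56.5 and the supply price is (31 + 31)/2 = 31.
Deadweight loss = ½ · (56.5 - 31) · (65 - 31) = ½ · 25.5 · 34 = 433.5.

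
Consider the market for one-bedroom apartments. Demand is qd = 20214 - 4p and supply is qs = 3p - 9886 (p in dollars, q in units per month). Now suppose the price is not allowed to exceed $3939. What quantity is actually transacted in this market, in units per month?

Setting quantity demanded equal to quantity supplied, 20214 - 4p = 3p - 9886, gives p* = 4300 and q* = 3014.
Because the ceiling (3939) lies below the market-clearing price, it is binding.
At p = 3939: qd = 20214 - 4·3939 = 4458 and qs = 3·3939 - 9886 = 1931.
The quantity actually transacted is the short side, supply: 1931.

1931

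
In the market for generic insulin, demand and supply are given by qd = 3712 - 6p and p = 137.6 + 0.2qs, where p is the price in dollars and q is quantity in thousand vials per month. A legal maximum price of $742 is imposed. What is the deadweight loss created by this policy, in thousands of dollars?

0

Rearranging supply gives qs = 5p - 688. In a free market, 3712 - 6p = 5p - 688 gives the equilibrium p* = 400, q* = 1312.
The ceiling of 742 is above the equilibrium price 400, so it is not binding; the market clears at p* = 400, q* = 1312.
Since the control does not bind, no trades are prevented and deadweight loss is zero.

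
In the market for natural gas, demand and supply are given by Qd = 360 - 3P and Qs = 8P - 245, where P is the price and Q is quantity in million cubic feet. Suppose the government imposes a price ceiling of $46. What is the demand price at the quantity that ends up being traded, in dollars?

79

Without the control the market clears where 360 - 3P = 8P - 245, i.e. P* = 55 and Q* = 195.
Since 46 < 55, the ceiling is binding.
At P = 46: Qd = 360 - 3·46 = 222 and Qs = 8·46 - 245 = 123.
Only 123 units reach the market. On the demand curve, the marginal buyer's willingness to pay at Q = 123 is (360 - 123)/3 = 79.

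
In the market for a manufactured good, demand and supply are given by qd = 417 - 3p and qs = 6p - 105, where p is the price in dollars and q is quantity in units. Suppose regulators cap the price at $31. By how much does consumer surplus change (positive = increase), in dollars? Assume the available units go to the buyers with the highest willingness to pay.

-2187

In a free market, 417 - 3p = 6p - 105 gives the equilibrium p* = 58, q* = 243.
Since 31 < 58, the ceiling is binding.
At p = 31: qd = 417 - 3·31 = 324 and qs = 6·31 - 105 = 81.
Consumer surplus without the control is ½ · (139 - 58) · 243 = 9841.5.
With the ceiling, 81 units are sold at 31 (assume they go to the highest-value buyers). The demand price at q = 81 is 112, so CS = ½ · [(139 - 31) + (112 - 31)] · 81 = 7654.5.
Change in consumer surplus = 7654.5 - 9841.5 = -2187.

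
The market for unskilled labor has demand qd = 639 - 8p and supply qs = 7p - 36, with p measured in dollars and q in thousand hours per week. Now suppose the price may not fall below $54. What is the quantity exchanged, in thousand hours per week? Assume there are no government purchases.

207

Equilibrium: 639 - 8p = 7p - 36, so 675 = 15p and p* = 45, q* = 279.
Since 54 > 45, the floor is binding.
At p = 54: qd = 639 - 8·54 = 207 and qs = 7·54 - 36 = 342.
The quantity actually transacted is the short side, demand: 207.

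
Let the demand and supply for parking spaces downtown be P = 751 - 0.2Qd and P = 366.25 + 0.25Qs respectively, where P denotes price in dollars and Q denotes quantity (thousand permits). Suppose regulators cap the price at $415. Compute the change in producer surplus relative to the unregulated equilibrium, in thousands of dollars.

-86625

Rearranging demand gives Qd = 3755 - 5P; rearranging supply gives Qs = 4P - 1465. In a free market, 3755 - 5P = 4P - 1465 gives the equilibrium P* = 580, Q* = 855.
Since 415 < 580, the ceiling is binding.
At P = 415: Qd = 3755 - 5·415 = 1680 and Qs = 4·415 - 1465 = 195.
Producer surplus without the control is ½ · (580 - 366.25) · 855 = 91378.125.
With the ceiling, producers sell 195 units at 415, so PS = ½ · (415 - 366.25) · 195 = 4753.125.
Change in producer surplus = 4753.125 - 91378.125 = -86625.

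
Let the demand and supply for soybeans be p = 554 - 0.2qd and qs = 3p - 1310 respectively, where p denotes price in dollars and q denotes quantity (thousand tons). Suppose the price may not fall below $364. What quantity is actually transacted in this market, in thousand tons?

220

Rearranging demand gives qd = 2770 - 5p. Equilibrium: 2770 - 5p = 3p - 1310, so 4080 = 8p and p* = 510, q* = 220.
The floor of 364 is below the equilibrium price 510, so it is not binding; the market clears at p* = 510, q* = 220.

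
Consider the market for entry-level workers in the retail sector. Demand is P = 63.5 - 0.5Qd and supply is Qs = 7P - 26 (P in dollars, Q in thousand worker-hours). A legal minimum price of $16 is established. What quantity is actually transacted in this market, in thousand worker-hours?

93

Rearranging demand gives Qd = 127 - 2P. Without the control the market clears where 127 - 2P = 7P - 26, i.e. P* = 17 and Q* = 93.
Since 16 is below P* = 17, the floor does not bind and the free-market outcome prevails.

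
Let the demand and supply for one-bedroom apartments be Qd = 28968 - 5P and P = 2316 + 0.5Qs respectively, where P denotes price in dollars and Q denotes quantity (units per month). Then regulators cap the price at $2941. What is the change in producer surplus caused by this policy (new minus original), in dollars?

Rearranging supply gives Qs = 2P - 4632. Setting quantity demanded equal to quantity supplied, 28968 - 5P = 2P - 4632, gives P* = 4800 and Q* = 4968.
The ceiling of 2941 is below the equilibrium price 4800, so it binds.
At P = 2941: Qd = 28968 - 5·2941 = 14263 and Qs = 2·2941 - 4632 = 1250.
Producer surplus without the control is ½ · (4800 - 2316) · 4968 = 6170256.
With the ceiling, producers sell 1250 units at 2941, so PS = ½ · (2941 - 2316) · 1250 = 390625.
Change in producer surplus = 390625 - 6170256 = -5779631.

-5779631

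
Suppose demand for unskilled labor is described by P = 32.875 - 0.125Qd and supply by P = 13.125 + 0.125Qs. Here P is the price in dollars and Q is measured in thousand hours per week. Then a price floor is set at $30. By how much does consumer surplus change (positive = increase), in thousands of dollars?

-357

Rearranging demand gives Qd = 263 - 8P; rearranging supply gives Qs = 8P - 105. Setting quantity demanded equal to quantity supplied, 263 - 8P = 8P - 105, gives P* = 23 and Q* = 79.
Since 30 > 23, the floor is binding.
At P = 30: Qd = 263 - 8·30 = 23 and Qs = 8·30 - 105 = 135.
Consumer surplus without the control is ½ · (32.875 - 23) · 79 = 390.0625.
With the floor, consumers buy 23 units at 30, so CS = ½ · (32.875 - 30) · 23 = 33.0625.
Change in consumer surplus = 33.0625 - 390.0625 = -357.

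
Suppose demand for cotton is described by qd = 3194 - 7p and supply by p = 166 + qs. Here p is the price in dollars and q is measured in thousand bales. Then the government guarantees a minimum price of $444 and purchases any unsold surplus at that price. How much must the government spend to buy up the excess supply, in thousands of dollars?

85248

Rearranging supply gives qs = p - 166. Setting quantity demanded equal to quantity supplied, 3194 - 7p = p - 166, gives p* = 420 and q* = 254.
The floor of 444 is above the equilibrium price 420, so it binds.
At p = 444: qd = 3194 - 7·444 = 86 and qs = 444 - 166 = 278.
Surplus = qs - qd = 192.
Government expenditure = surplus × support price = 192 × 444 = 85248.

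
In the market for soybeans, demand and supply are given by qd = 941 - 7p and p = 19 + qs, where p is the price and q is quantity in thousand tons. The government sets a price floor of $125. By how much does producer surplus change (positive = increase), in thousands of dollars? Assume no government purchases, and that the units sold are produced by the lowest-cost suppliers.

-282.5

Rearranging supply gives qs = p - 19. Without the control the market clears where 941 - 7p = p - 19, i.e. p* = 120 and q* = 101.
Since 125 > 120, the floor is binding.
At p = 125: qd = 941 - 7·125 = 66 and qs = 125 - 19 = 106.
Producer surplus without the control is ½ · (120 - 19) · 101 = 5100.5.
With the floor, 66 units are sold at 125. The supply price at q = 66 is 85, so PS = ½ · [(125 - 19) + (125 - 85)] · 66 = 4818.
Change in producer surplus = 4818 - 5100.5 = -282.5.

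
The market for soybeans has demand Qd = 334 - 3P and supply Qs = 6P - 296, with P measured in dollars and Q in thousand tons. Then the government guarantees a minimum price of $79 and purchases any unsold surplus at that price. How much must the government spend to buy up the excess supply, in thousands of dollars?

6399

Without the control the market clears where 334 - 3P = 6P - 296, i.e. P* = 70 and Q* = 124.
The floor of 79 is above the equilibrium price 70, so it binds.
At P = 79: Qd = 334 - 3·79 = 97 and Qs = 6·79 - 296 = 178.
Surplus = Qs - Qd = 81.
Government expenditure = surplus × support price = 81 × 79 = 6399.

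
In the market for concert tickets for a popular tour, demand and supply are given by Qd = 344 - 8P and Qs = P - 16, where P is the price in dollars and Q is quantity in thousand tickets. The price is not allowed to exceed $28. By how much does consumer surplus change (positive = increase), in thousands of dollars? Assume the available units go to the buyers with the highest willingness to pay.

Setting quantity demanded equal to quantity supplied, 344 - 8P = P - 16, gives P* = 40 and Q* = 24.
Because the ceiling (28) lies below the market-clearing price, it is binding.
At P = 28: Qd = 344 - 8·28 = 120 and Qs = 28 - 16 = 12.
Consumer surplus without the control is ½ · (43 - 40) · 24 = 36.
With the ceiling, 12 units are sold at 28 (assume they go to the highest-value buyers). The demand price at Q = 12 is 41.5, so CS = ½ · [(43 - 28) + (41.5 - 28)] · 12 = 171.
Change in consumer surplus = 171 - 36 = 135.

135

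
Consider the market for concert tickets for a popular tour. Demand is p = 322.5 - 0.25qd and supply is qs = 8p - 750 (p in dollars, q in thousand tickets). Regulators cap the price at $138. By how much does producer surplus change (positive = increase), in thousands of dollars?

-15424

Rearranging demand gives qd = 1290 - 4p. In a free market, 1290 - 4p = 8p - 750 gives the equilibrium p* = 170, q* = 610.
Since 138 < 170, the ceiling is binding.
At p = 138: qd = 1290 - 4·138 = 738 and qs = 8·138 - 750 = 354.
Producer surplus without the control is ½ · (170 - 93.75) · 610 = 23256.25.
With the ceiling, producers sell 354 units at 138, so PS = ½ · (138 - 93.75) · 354 = 7832.25.
Change in producer surplus = 7832.25 - 23256.25 = -15424.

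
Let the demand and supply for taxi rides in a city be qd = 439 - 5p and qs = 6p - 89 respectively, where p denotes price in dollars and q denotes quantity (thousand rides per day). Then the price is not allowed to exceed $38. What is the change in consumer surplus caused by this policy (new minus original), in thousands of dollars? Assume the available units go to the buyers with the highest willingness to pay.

1030

Without the control the market clears where 439 - 5p = 6p - 89, i.e. p* = 48 and q* = 199.
The ceiling of 38 is below the equilibrium price 48, so it binds.
At p = 38: qd = 439 - 5·38 = 249 and qs = 6·38 - 89 = 139.
Consumer surplus without the control is ½ · (87.8 - 48) · 199 = 3960.1.
With the ceiling, 139 units are sold at 38 (assume they go to the highest-value buyers). The demand price at q = 139 is 60, so CS = ½ · [(87.8 - 38) + (60 - 38)] · 139 = 4990.1.
Change in consumer surplus = 4990.1 - 3960.1 = 1030.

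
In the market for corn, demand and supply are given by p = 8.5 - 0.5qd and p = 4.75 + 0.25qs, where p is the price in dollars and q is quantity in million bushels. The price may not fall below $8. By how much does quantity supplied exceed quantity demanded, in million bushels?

Rearranging demand gives qd = 17 - 2p; rearranging supply gives qs = 4p - 19. Equilibrium: 17 - 2p = 4p - 19, so 36 = 6p and p* = 6, q* = 5.
Because the floor (8) lies above the market-clearing price, it is binding.
At p = 8: qd = 17 - 2·8 = 1 and qs = 4·8 - 19 = 13.
Surplus = qs - qd = 13 - 1 = 12.

12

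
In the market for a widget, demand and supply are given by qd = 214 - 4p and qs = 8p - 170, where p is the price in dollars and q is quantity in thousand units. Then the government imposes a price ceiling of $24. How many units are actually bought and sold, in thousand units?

22

In a free market, 214 - 4p = 8p - 170 gives the equilibrium p* = 32, q* = 86.
The ceiling of 24 is below the equilibrium price 32, so it binds.
At p = 24: qd = 214 - 4·24 = 118 and qs = 8·24 - 170 = 22.
The quantity actually transacted is the short side, supply: 22.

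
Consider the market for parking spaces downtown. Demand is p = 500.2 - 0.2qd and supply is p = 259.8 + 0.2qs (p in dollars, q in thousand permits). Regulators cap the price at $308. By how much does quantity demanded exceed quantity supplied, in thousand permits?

720

Rearranging demand gives qd = 2501 - 5p; rearranging supply gives qs = 5p - 1299. In a free market, 2501 - 5p = 5p - 1299 gives the equilibrium p* = 380, q* = 601.
Since 308 < 380, the ceiling is binding.
At p = 308: qd = 2501 - 5·308 = 961 and qs = 5·308 - 1299 = 241.
Shortage = qd - qs = 961 - 241 = 720.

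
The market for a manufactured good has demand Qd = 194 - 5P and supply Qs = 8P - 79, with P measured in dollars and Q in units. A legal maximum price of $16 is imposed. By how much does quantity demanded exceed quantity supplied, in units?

65

In a free market, 194 - 5P = 8P - 79 gives the equilibrium P* = 21, Q* = 89.
Since 16 < 21, the ceiling is binding.
At P = 16: Qd = 194 - 5·16 = 114 and Qs = 8·16 - 79 = 49.
Shortage = Qd - Qs = 114 - 49 = 65.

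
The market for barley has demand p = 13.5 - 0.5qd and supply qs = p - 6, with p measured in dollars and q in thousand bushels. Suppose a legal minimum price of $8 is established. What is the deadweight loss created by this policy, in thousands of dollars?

Rearranging demand gives qd = 27 - 2p. Equilibrium: 27 - 2p = p - 6, so 33 = 3p and p* = 11, q* = 5.
The floor of 8 is below the equilibrium price 11, so it is not binding; the market clears at p* = 11, q* = 5.
Since the control does not bind, no trades are prevented and deadweight loss is zero.

0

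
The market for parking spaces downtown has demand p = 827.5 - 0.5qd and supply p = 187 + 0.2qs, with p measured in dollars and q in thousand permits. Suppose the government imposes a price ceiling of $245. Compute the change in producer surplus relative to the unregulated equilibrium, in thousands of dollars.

Rearranging demand gives qd = 1655 - 2p; rearranging supply gives qs = 5p - 935. Without the control the market clears where 1655 - 2p = 5p - 935, i.e. p* = 370 and q* = 915.
The ceiling of 245 is below the equilibrium price 370, so it binds.
At p = 245: qd = 1655 - 2·245 = 1165 and qs = 5·245 - 935 = 290.
Producer surplus without the control is ½ · (370 - 187) · 915 = 83722.5.
With the ceiling, producers sell 290 units at 245, so PS = ½ · (245 - 187) · 290 = 8410.
Change in producer surplus = 8410 - 83722.5 = -75312.5.

-75312.5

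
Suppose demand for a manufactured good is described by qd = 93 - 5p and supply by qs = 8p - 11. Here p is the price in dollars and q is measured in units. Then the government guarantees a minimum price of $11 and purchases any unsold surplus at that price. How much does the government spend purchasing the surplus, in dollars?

429

In a free market, 93 - 5p = 8p - 11 gives the equilibrium p* = 8, q* = 53.
Because the floor (11) lies above the market-clearing price, it is binding.
At p = 11: qd = 93 - 5·11 = 38 and qs = 8·11 - 11 = 77.
Surplus = qs - qd = 39.
Government expenditure = surplus × support price = 39 × 11 = 429.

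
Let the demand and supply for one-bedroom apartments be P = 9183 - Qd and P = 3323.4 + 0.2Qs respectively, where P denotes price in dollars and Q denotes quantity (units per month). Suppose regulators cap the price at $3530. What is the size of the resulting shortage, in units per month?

Rearranging demand gives Qd = 9183 - P; rearranging supply gives Qs = 5P - 16617. Equilibrium: 9183 - P = 5P - 16617, so 25800 = 6P and P* = 4300, Q* = 4883.
Since 3530 < 4300, the ceiling is binding.
At P = 3530: Qd = 9183 - 3530 = 5653 and Qs = 5·3530 - 16617 = 1033.
Shortage = Qd - Qs = 5653 - 1033 = 4620.

4620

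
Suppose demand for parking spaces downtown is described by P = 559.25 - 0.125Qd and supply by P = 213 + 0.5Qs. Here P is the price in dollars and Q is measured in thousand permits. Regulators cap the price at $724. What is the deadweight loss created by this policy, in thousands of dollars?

0

Rearranging demand gives Qd = 4474 - 8P; rearranging supply gives Qs = 2P - 426. Without the control the market clears where 4474 - 8P = 2P - 426, i.e. P* = 490 and Q* = 554.
Since 724 is above P* = 490, the ceiling does not bind and the free-market outcome prevails.
Since the control does not bind, no trades are prevented and deadweight loss is zero.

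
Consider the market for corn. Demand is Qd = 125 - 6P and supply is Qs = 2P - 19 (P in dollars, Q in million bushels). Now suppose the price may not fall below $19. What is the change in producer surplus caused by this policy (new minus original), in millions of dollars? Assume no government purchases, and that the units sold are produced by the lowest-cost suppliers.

Without the control the market clears where 125 - 6P = 2P - 19, i.e. P* = 18 and Q* = 17.
Since 19 > 18, the floor is binding.
At P = 19: Qd = 125 - 6·19 = 11 and Qs = 2·19 - 19 = 19.
Producer surplus without the control is ½ · (18 - 9.5) · 17 = 72.25.
With the floor, 11 units are sold at 19. The supply price at Q = 11 is 15, so PS = ½ · [(19 - 9.5) + (19 - 15)] · 11 = 74.25.
Change in producer surplus = 74.25 - 72.25 = 2.

2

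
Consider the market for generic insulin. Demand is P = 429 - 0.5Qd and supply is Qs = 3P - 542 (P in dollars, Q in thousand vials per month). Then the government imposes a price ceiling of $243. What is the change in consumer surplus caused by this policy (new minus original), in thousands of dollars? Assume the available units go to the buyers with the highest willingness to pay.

3838.75

Rearranging demand gives Qd = 858 - 2P. In a free market, 858 - 2P = 3P - 542 gives the equilibrium P* = 280, Q* = 298.
The ceiling of 243 is below the equilibrium price 280, so it binds.
At P = 243: Qd = 858 - 2·243 = 372 and Qs = 3·243 - 542 = 187.
Consumer surplus without the control is ½ · (429 - 280) · 298 = 22201.
With the ceiling, 187 units are sold at 243 (assume they go to the highest-value buyers). The demand price at Q = 187 is 335.5, so CS = ½ · [(429 - 243) + (335.5 - 243)] · 187 = 26039.75.
Change in consumer surplus = 26039.75 - 22201 = 3838.75.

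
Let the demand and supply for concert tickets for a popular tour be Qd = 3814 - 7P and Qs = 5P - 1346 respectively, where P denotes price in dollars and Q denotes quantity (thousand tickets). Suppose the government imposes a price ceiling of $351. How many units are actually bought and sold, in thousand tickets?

In a free market, 3814 - 7P = 5P - 1346 gives the equilibrium P* = 430, Q* = 804.
Because the ceiling (351) lies below the market-clearing price, it is binding.
At P = 351: Qd = 3814 - 7·351 = 1357 and Qs = 5·351 - 1346 = 409.
The quantity actually transacted is the short side, supply: 409.

409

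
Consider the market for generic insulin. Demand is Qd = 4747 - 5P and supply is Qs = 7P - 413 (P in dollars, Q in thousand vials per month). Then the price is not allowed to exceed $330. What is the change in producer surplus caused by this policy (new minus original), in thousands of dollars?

-224700

Equilibrium: 4747 - 5P = 7P - 413, so 5160 = 12P and P* = 430, Q* = 2597.
The ceiling of 330 is below the equilibrium price 430, so it binds.
At P = 330: Qd = 4747 - 5·330 = 3097 and Qs = 7·330 - 413 = 1897.
Producer surplus without the control is ½ · (430 - 59) · 2597 = 481743.5.
With the ceiling, producers sell 1897 units at 330, so PS = ½ · (330 - 59) · 1897 = 257043.5.
Change in producer surplus = 257043.5 - 481743.5 = -224700.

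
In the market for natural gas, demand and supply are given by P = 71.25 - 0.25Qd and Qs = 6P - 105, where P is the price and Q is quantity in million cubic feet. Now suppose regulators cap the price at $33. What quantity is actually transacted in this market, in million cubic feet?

Rearranging demand gives Qd = 285 - 4P. Setting quantity demanded equal to quantity supplied, 285 - 4P = 6P - 105, gives P* = 39 and Q* = 129.
Since 33 < 39, the ceiling is binding.
At P = 33: Qd = 285 - 4·33 = 153 and Qs = 6·33 - 105 = 93.
The quantity actually transacted is the short side, supply: 93.

93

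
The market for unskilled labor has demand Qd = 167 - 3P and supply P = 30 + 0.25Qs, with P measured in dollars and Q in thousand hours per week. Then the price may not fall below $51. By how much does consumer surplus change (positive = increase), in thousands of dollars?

Rearranging supply gives Qs = 4P - 120. Setting quantity demanded equal to quantity supplied, 167 - 3P = 4P - 120, gives P* = 41 and Q* = 44.
The floor of 51 is above the equilibrium price 41, so it binds.
At P = 51: Qd = 167 - 3·51 = 14 and Qs = 4·51 - 120 = 84.
Consumer surplus without the control is ½ · (167/3 - 41) · 44 = 968/3.
With the floor, consumers buy 14 units at 51, so CS = ½ · (167/3 - 51) · 14 = 98/3.
Change in consumer surplus = 98/3 - 968/3 = -290.

-290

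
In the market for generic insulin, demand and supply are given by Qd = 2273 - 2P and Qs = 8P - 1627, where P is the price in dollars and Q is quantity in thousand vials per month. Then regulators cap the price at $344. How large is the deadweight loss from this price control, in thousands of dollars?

42320

Setting quantity demanded equal to quantity supplied, 2273 - 2P = 8P - 1627, gives P* = 390 and Q* = 1493.
The ceiling of 344 is below the equilibrium price 390, so it binds.
At P = 344: Qd = 2273 - 2·344 = 1585 and Qs = 8·344 - 1627 = 1125.
Quantity traded falls to 1125. At Q = 1125 the demand price is (2273 - 1125)/2 = 574 and the supply price is (1627 + 1125)/8 = 344.
Deadweight loss = ½ · (574 - 344) · (1493 - 1125) = ½ · 230 · 368 = 42320.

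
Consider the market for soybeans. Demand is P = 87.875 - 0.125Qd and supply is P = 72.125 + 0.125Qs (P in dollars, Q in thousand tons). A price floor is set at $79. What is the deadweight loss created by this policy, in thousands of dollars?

Rearranging demand gives Qd = 703 - 8P; rearranging supply gives Qs = 8P - 577. In a free market, 703 - 8P = 8P - 577 gives the equilibrium P* = 80, Q* = 63.
The floor of 79 is below the equilibrium price 80, so it is not binding; the market clears at P* = 80, Q* = 63.
Since the control does not bind, no trades are prevented and deadweight loss is zero.

0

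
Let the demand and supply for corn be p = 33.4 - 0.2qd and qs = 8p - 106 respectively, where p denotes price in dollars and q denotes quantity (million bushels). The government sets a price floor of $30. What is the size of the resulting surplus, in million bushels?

Rearranging demand gives qd = 167 - 5p. Setting quantity demanded equal to quantity supplied, 167 - 5p = 8p - 106, gives p* = 21 and q* = 62.
The floor of 30 is above the equilibrium price 21, so it binds.
At p = 30: qd = 167 - 5·30 = 17 and qs = 8·30 - 106 = 134.
Surplus = qs - qd = 134 - 17 = 117.

117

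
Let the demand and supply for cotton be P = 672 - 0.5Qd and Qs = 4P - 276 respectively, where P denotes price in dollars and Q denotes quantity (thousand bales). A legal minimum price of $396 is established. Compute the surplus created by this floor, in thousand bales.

Rearranging demand gives Qd = 1344 - 2P. Without the control the market clears where 1344 - 2P = 4P - 276, i.e. P* = 270 and Q* = 804.
Since 396 > 270, the floor is binding.
At P = 396: Qd = 1344 - 2·396 = 552 and Qs = 4·396 - 276 = 1308.
Surplus = Qs - Qd = 1308 - 552 = 756.

756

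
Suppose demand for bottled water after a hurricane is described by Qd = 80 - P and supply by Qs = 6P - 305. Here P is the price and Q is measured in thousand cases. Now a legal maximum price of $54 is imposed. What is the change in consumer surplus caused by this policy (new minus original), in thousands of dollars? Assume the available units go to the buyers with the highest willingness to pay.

1

Equilibrium: 80 - P = 6P - 305, so 385 = 7P and P* = 55, Q* = 25.
Because the ceiling (54) lies below the market-clearing price, it is binding.
At P = 54: Qd = 80 - 54 = 26 and Qs = 6·54 - 305 = 19.
Consumer surplus without the control is ½ · (80 - 55) · 25 = 312.5.
With the ceiling, 19 units are sold at 54 (assume they go to the highest-value buyers). The demand price at Q = 19 is 61, so CS = ½ · [(80 - 54) + (61 - 54)] · 19 = 313.5.
Change in consumer surplus = 313.5 - 312.5 = 1.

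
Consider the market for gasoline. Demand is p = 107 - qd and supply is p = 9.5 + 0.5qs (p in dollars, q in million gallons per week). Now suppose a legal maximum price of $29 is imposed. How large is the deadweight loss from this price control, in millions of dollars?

507

Rearranging demand gives qd = 107 - p; rearranging supply gives qs = 2p - 19. In a free market, 107 - p = 2p - 19 gives the equilibrium p* = 42, q* = 65.
The ceiling of 29 is below the equilibrium price 42, so it binds.
At p = 29: qd = 107 - 29 = 78 and qs = 2·29 - 19 = 39.
Quantity traded falls to 39. At q = 39 the demand price is 107 - 39 = 68 and the supply price is (19 + 39)/2 = 29.
Deadweight loss = ½ · (68 - 29) · (65 - 39) = ½ · 39 · 26 = 507.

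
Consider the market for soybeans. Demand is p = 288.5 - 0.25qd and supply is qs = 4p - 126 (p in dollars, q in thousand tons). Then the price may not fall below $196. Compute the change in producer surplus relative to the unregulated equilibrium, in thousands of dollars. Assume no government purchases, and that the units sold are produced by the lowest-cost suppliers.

10728

Rearranging demand gives qd = 1154 - 4p. Equilibrium: 1154 - 4p = 4p - 126, so 1280 = 8p and p* = 160, q* = 514.
Since 196 > 160, the floor is binding.
At p = 196: qd = 1154 - 4·196 = 370 and qs = 4·196 - 126 = 658.
Producer surplus without the control is ½ · (160 - 31.5) · 514 = 33024.5.
With the floor, 370 units are sold at 196. The supply price at q = 370 is 124, so PS = ½ · [(196 - 31.5) + (196 - 124)] · 370 = 43752.5.
Change in producer surplus = 43752.5 - 33024.5 = 10728.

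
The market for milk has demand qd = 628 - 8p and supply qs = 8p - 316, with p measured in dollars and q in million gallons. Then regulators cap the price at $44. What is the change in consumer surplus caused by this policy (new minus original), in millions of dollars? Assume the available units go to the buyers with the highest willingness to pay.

Equilibrium: 628 - 8p = 8p - 316, so 944 = 16p and p* = 59, q* = 156.
The ceiling of 44 is below the equilibrium price 59, so it binds.
At p = 44: qd = 628 - 8·44 = 276 and qs = 8·44 - 316 = 36.
Consumer surplus without the control is ½ · (78.5 - 59) · 156 = 1521.
With the ceiling, 36 units are sold at 44 (assume they go to the highest-value buyers). The demand price at q = 36 is 74, so CS = ½ · [(78.5 - 44) + (74 - 44)] · 36 = 1161.
Change in consumer surplus = 1161 - 1521 = -360.

-360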